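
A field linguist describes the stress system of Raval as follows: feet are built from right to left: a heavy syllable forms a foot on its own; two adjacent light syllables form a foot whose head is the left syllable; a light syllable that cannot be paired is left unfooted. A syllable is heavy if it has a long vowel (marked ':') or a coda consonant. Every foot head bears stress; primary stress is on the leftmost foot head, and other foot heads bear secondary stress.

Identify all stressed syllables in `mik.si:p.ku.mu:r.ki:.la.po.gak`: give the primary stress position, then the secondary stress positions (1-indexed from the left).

Weights: 1 mik H, 2 si:p H, 3 ku L, 4 mu:r H, 5 ki: H, 6 la L, 7 po L, 8 gak H.
Parse right to left (heavy = foot alone; LL = one foot; stranded L unfooted): (ˈmik) (ˈsi:p) ku (ˈmu:r) (ˈki:) (ˈla.po) (ˈgak).
Foot heads: 1, 2, 4, 5, 6, 8.
Primary stress on the leftmost head = syllable 1.
Secondary stress on 2, 4, 5, 6, 8: ˈmik.ˌsi:p.ku.ˌmu:r.ˌki:.ˌla.po.ˌgak.

primary 1, secondary 2, 4, 5, 6, 8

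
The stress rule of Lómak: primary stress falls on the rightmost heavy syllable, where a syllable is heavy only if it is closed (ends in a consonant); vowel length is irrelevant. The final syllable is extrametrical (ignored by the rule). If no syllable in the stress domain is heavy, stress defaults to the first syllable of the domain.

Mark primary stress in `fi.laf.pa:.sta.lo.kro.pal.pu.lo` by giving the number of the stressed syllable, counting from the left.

The final syllable (9, lo) is extrametrical; the stress domain is syllables 1–8.
Weights: 1 fi L, 2 laf H, 3 pa: L, 4 sta L, 5 lo L, 6 kro L, 7 pal H, 8 pu L.
Heavy syllables in the domain: 2, 7. The rightmost is syllable 7 (pal).
Primary stress: syllable 7 → fi.laf.pa:.sta.lo.kro.ˈpal.pu.lo.

7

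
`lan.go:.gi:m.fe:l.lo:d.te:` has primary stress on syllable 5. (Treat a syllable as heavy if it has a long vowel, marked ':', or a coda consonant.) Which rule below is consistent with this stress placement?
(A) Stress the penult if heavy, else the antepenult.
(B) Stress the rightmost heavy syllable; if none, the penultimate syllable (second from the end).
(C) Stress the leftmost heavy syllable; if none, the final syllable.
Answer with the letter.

A

Rule A → syllable 5 ✓.
Rule B → syllable 6 (observed: 5).
Rule C → syllable 1 (observed: 5).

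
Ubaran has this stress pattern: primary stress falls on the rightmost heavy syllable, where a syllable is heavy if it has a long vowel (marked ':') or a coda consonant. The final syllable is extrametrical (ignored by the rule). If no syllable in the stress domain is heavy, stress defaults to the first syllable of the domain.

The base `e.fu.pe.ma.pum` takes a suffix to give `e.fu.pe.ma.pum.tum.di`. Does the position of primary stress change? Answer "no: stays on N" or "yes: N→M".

Base `e.fu.pe.ma.pum` (5 syllables):
  The final syllable (5, pum) is extrametrical; the stress domain is syllables 1–4.
  Weights: 1 e L, 2 fu L, 3 pe L, 4 ma L.
  No heavy syllable in the domain; default to the first syllable of the domain = syllable 1.
  → primary stress on syllable 1.
Suffixed `e.fu.pe.ma.pum.tum.di` (7 syllables):
  The final syllable (7, di) is extrametrical; the stress domain is syllables 1–6.
  Weights: 1 e L, 2 fu L, 3 pe L, 4 ma L, 5 pum H, 6 tum H.
  Heavy syllables in the domain: 5, 6. The rightmost is syllable 6 (tum).
  → primary stress on syllable 6.

yes: 1→6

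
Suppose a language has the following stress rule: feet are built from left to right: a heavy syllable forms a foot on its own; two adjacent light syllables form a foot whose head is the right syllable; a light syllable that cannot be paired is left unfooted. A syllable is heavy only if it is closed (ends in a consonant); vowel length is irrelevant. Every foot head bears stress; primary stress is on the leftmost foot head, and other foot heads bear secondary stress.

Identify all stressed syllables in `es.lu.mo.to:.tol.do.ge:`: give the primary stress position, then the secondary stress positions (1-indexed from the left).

Weights: 1 es H, 2 lu L, 3 mo L, 4 to: L, 5 tol H, 6 do L, 7 ge: L.
Parse left to right (heavy = foot alone; LL = one foot; stranded L unfooted): (ˈes) (lu.ˈmo) to: (ˈtol) (do.ˈge:).
Foot heads: 1, 3, 5, 7.
Primary stress on the leftmost head = syllable 1.
Secondary stress on 3, 5, 7: ˈes.lu.ˌmo.to:.ˌtol.do.ˌge:.

primary 1, secondary 3, 5, 7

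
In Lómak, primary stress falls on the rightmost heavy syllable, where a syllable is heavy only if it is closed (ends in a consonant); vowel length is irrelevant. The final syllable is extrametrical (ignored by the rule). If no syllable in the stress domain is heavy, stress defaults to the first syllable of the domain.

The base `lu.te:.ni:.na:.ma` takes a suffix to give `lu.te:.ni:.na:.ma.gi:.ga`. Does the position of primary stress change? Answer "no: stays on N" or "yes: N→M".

no: stays on 1

Base `lu.te:.ni:.na:.ma` (5 syllables):
  The final syllable (5, ma) is extrametrical; the stress domain is syllables 1–4.
  Weights: 1 lu L, 2 te: L, 3 ni: L, 4 na: L.
  No heavy syllable in the domain; default to the first syllable of the domain = syllable 1.
  → primary stress on syllable 1.
Suffixed `lu.te:.ni:.na:.ma.gi:.ga` (7 syllables):
  The final syllable (7, ga) is extrametrical; the stress domain is syllables 1–6.
  Weights: 1 lu L, 2 te: L, 3 ni: L, 4 na: L, 5 ma L, 6 gi: L.
  No heavy syllable in the domain; default to the first syllable of the domain = syllable 1.
  → primary stress on syllable 1.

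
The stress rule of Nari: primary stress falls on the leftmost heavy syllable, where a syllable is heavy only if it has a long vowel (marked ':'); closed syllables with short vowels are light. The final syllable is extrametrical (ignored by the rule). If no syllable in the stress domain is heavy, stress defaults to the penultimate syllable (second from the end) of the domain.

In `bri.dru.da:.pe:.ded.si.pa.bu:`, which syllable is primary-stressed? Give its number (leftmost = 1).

The final syllable (8, bu:) is extrametrical; the stress domain is syllables 1–7.
Weights: 1 bri L, 2 dru L, 3 da: H, 4 pe: H, 5 ded L, 6 si L, 7 pa L.
Heavy syllables in the domain: 3, 4. The leftmost is syllable 3 (da:).
Primary stress: syllable 3 → bri.dru.ˈda:.pe:.ded.si.pa.bu:.

3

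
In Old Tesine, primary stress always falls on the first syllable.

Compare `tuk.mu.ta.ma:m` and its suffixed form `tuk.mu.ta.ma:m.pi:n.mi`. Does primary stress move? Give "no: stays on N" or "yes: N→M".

Base `tuk.mu.ta.ma:m` (4 syllables):
  The word has 4 syllables; the first syllable is syllable 1 (tuk).
  → primary stress on syllable 1.
Suffixed `tuk.mu.ta.ma:m.pi:n.mi` (6 syllables):
  The word has 6 syllables; the first syllable is syllable 1 (tuk).
  → primary stress on syllable 1.

no: stays on 1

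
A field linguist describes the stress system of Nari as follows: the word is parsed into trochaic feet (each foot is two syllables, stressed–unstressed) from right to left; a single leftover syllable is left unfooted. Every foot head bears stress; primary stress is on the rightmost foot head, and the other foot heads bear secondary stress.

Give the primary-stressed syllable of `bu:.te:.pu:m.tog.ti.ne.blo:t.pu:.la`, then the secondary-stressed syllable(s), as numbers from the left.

primary 8, secondary 2, 4, 6

Parse right to left into trochaic (ˈσσ) feet: bu: (ˈte:.pu:m) (ˈtog.ti) (ˈne.blo:t) (ˈpu:.la). Syllable 1 is left unfooted.
Foot heads (stressed positions): 2, 4, 6, 8.
End Rule Rightmost: primary stress on the rightmost head = syllable 8.
Secondary stress on 2, 4, 6: bu:.ˌte:.pu:m.ˌtog.ti.ˌne.blo:t.ˈpu:.la.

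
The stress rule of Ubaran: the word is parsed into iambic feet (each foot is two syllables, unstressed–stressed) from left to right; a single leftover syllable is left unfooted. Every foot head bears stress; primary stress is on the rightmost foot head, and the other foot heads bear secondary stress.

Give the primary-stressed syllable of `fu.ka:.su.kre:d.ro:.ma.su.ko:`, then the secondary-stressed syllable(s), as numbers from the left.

Parse left to right into iambic (σˈσ) feet: (fu.ˈka:) (su.ˈkre:d) (ro:.ˈma) (su.ˈko:).
Foot heads (stressed positions): 2, 4, 6, 8.
End Rule Rightmost: primary stress on the rightmost head = syllable 8.
Secondary stress on 2, 4, 6: fu.ˌka:.su.ˌkre:d.ro:.ˌma.su.ˈko:.

primary 8, secondary 2, 4, 6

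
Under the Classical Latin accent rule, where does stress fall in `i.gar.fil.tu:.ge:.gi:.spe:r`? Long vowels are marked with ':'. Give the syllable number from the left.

6

Classical Latin: stress the penult if heavy (long vowel or closed), else the antepenult.
Weights: 5 ge: H, 6 gi: H, 7 spe:r H.
The penult (syllable 6, gi:) is heavy, so it takes stress.
Stress on syllable 6: i.gar.fil.tu:.ge:.ˈgi:.spe:r.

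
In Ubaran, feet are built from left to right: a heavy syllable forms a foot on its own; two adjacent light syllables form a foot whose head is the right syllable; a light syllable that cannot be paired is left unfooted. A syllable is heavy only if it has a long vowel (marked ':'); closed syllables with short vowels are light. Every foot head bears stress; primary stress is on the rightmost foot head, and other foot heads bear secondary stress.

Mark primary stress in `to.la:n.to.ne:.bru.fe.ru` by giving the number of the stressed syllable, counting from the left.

Weights: 1 to L, 2 la:n H, 3 to L, 4 ne: H, 5 bru L, 6 fe L, 7 ru L.
Parse left to right (heavy = foot alone; LL = one foot; stranded L unfooted): to (ˈla:n) to (ˈne:) (bru.ˈfe) ru.
Foot heads: 2, 4, 6.
Primary stress on the rightmost head = syllable 6.
Primary stress: syllable 6 → to.la:n.to.ne:.bru.ˈfe.ru.

6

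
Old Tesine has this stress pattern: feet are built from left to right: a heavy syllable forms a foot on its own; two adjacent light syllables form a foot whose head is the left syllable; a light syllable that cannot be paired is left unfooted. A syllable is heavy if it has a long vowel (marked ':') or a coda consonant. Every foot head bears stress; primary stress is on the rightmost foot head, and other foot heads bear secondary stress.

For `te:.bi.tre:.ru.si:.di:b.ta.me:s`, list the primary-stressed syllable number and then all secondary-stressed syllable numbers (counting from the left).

Weights: 1 te: H, 2 bi L, 3 tre: H, 4 ru L, 5 si: H, 6 di:b H, 7 ta L, 8 me:s H.
Parse left to right (heavy = foot alone; LL = one foot; stranded L unfooted): (ˈte:) bi (ˈtre:) ru (ˈsi:) (ˈdi:b) ta (ˈme:s).
Foot heads: 1, 3, 5, 6, 8.
Primary stress on the rightmost head = syllable 8.
Secondary stress on 1, 3, 5, 6: ˌte:.bi.ˌtre:.ru.ˌsi:.ˌdi:b.ta.ˈme:s.

primary 8, secondary 1, 3, 5, 6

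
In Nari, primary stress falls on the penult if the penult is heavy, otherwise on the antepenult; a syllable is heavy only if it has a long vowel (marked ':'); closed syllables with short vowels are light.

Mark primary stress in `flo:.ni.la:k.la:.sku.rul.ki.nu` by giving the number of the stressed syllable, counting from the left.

6

Weights: 6 rul L, 7 ki L, 8 nu L.
The penult (syllable 7, ki) is light, so stress falls on the antepenult (syllable 6, rul).
Primary stress: syllable 6 → flo:.ni.la:k.la:.sku.ˈrul.ki.nu.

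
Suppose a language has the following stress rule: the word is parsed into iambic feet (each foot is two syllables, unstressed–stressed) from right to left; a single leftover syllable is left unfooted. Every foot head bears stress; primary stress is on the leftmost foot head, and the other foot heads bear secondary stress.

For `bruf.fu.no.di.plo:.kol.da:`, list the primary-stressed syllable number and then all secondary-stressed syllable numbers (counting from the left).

primary 3, secondary 5, 7

Parse right to left into iambic (σˈσ) feet: bruf (fu.ˈno) (di.ˈplo:) (kol.ˈda:). Syllable 1 is left unfooted.
Foot heads (stressed positions): 3, 5, 7.
End Rule Leftmost: primary stress on the leftmost head = syllable 3.
Secondary stress on 5, 7: bruf.fu.ˈno.di.ˌplo:.kol.ˌda:.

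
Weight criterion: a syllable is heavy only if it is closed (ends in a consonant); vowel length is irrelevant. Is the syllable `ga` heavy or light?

`ga`: short vowel, open (no coda). Open (no coda) → light.

light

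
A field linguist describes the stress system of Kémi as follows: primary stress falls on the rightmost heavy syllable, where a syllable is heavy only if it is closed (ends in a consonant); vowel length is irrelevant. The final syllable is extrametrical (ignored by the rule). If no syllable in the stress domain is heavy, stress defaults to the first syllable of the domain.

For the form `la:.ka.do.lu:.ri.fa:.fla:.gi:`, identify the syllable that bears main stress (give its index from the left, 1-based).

The final syllable (8, gi:) is extrametrical; the stress domain is syllables 1–7.
Weights: 1 la: L, 2 ka L, 3 do L, 4 lu: L, 5 ri L, 6 fa: L, 7 fla: L.
No heavy syllable in the domain; default to the first syllable of the domain = syllable 1.
Primary stress: syllable 1 → ˈla:.ka.do.lu:.ri.fa:.fla:.gi:.

1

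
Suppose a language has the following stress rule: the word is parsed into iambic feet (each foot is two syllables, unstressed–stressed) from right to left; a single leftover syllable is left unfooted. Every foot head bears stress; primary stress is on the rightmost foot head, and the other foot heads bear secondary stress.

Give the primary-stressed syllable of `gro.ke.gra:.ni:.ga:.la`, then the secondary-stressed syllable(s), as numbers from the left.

Parse right to left into iambic (σˈσ) feet: (gro.ˈke) (gra:.ˈni:) (ga:.ˈla).
Foot heads (stressed positions): 2, 4, 6.
End Rule Rightmost: primary stress on the rightmost head = syllable 6.
Secondary stress on 2, 4: gro.ˌke.gra:.ˌni:.ga:.ˈla.

primary 6, secondary 2, 4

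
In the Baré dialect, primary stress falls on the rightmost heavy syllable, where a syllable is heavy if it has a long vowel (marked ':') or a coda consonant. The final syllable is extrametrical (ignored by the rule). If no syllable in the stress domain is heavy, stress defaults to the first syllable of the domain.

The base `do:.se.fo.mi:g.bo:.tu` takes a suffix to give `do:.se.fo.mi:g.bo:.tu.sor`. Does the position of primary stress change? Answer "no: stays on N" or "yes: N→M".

no: stays on 5

Base `do:.se.fo.mi:g.bo:.tu` (6 syllables):
  The final syllable (6, tu) is extrametrical; the stress domain is syllables 1–5.
  Weights: 1 do: H, 2 se L, 3 fo L, 4 mi:g H, 5 bo: H.
  Heavy syllables in the domain: 1, 4, 5. The rightmost is syllable 5 (bo:).
  → primary stress on syllable 5.
Suffixed `do:.se.fo.mi:g.bo:.tu.sor` (7 syllables):
  The final syllable (7, sor) is extrametrical; the stress domain is syllables 1–6.
  Weights: 1 do: H, 2 se L, 3 fo L, 4 mi:g H, 5 bo: H, 6 tu L.
  Heavy syllables in the domain: 1, 4, 5. The rightmost is syllable 5 (bo:).
  → primary stress on syllable 5.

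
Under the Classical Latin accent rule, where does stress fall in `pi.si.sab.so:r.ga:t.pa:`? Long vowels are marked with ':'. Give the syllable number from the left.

Classical Latin: stress the penult if heavy (long vowel or closed), else the antepenult.
Weights: 4 so:r H, 5 ga:t H, 6 pa: H.
The penult (syllable 5, ga:t) is heavy, so it takes stress.
Stress on syllable 5: pi.si.sab.so:r.ˈga:t.pa:.

5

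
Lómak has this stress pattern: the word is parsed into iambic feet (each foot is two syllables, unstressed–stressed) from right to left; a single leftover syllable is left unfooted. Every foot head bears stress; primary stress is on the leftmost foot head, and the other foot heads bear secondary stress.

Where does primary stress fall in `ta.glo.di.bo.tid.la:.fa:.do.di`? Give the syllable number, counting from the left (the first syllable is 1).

Parse right to left into iambic (σˈσ) feet: ta (glo.ˈdi) (bo.ˈtid) (la:.ˈfa:) (do.ˈdi). Syllable 1 is left unfooted.
Foot heads (stressed positions): 3, 5, 7, 9.
End Rule Leftmost: primary stress on the leftmost head = syllable 3.
Primary stress: syllable 3 → ta.glo.ˈdi.bo.tid.la:.fa:.do.di.

3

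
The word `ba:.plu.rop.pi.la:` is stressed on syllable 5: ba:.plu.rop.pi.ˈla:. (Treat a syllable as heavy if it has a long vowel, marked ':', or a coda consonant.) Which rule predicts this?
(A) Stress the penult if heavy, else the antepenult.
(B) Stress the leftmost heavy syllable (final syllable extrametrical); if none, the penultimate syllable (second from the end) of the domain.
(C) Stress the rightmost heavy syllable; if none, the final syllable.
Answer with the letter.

C

Rule A → syllable 3 (observed: 5).
Rule B → syllable 1 (observed: 5).
Rule C → syllable 5 ✓.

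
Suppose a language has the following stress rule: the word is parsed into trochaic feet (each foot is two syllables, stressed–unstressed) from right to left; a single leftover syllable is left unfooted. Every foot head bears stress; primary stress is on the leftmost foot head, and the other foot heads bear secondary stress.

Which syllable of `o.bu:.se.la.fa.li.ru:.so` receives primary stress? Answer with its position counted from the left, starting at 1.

1

Parse right to left into trochaic (ˈσσ) feet: (ˈo.bu:) (ˈse.la) (ˈfa.li) (ˈru:.so).
Foot heads (stressed positions): 1, 3, 5, 7.
End Rule Leftmost: primary stress on the leftmost head = syllable 1.
Primary stress: syllable 1 → ˈo.bu:.se.la.fa.li.ru:.so.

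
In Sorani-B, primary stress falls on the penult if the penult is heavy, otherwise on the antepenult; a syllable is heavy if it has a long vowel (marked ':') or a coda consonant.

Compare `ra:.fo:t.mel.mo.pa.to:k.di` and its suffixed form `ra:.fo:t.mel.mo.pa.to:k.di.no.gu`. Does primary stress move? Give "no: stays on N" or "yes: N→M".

yes: 6→7

Base `ra:.fo:t.mel.mo.pa.to:k.di` (7 syllables):
  Weights: 5 pa L, 6 to:k H, 7 di L.
  The penult (syllable 6, to:k) is heavy, so it takes stress.
  → primary stress on syllable 6.
Suffixed `ra:.fo:t.mel.mo.pa.to:k.di.no.gu` (9 syllables):
  Weights: 7 di L, 8 no L, 9 gu L.
  The penult (syllable 8, no) is light, so stress falls on the antepenult (syllable 7, di).
  → primary stress on syllable 7.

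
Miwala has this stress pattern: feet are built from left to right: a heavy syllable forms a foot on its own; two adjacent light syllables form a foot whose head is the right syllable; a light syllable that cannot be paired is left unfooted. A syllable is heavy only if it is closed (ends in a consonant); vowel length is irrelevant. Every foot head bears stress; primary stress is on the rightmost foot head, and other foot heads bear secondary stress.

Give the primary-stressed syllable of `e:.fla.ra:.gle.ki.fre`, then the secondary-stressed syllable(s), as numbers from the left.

Weights: 1 e: L, 2 fla L, 3 ra: L, 4 gle L, 5 ki L, 6 fre L.
Parse left to right (heavy = foot alone; LL = one foot; stranded L unfooted): (e:.ˈfla) (ra:.ˈgle) (ki.ˈfre).
Foot heads: 2, 4, 6.
Primary stress on the rightmost head = syllable 6.
Secondary stress on 2, 4: e:.ˌfla.ra:.ˌgle.ki.ˈfre.

primary 6, secondary 2, 4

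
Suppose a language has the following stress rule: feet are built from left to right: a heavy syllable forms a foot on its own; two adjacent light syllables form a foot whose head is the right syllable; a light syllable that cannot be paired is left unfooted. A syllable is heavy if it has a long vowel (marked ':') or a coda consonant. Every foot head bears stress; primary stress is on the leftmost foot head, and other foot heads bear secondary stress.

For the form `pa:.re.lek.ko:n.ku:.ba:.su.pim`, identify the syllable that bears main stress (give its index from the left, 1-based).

Weights: 1 pa: H, 2 re L, 3 lek H, 4 ko:n H, 5 ku: H, 6 ba: H, 7 su L, 8 pim H.
Parse left to right (heavy = foot alone; LL = one foot; stranded L unfooted): (ˈpa:) re (ˈlek) (ˈko:n) (ˈku:) (ˈba:) su (ˈpim).
Foot heads: 1, 3, 4, 5, 6, 8.
Primary stress on the leftmost head = syllable 1.
Primary stress: syllable 1 → ˈpa:.re.lek.ko:n.ku:.ba:.su.pim.

1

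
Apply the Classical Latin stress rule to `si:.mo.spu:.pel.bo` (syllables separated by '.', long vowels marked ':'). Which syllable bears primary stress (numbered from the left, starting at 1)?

Classical Latin: stress the penult if heavy (long vowel or closed), else the antepenult.
Weights: 3 spu: H, 4 pel H, 5 bo L.
The penult (syllable 4, pel) is heavy, so it takes stress.
Stress on syllable 4: si:.mo.spu:.ˈpel.bo.

4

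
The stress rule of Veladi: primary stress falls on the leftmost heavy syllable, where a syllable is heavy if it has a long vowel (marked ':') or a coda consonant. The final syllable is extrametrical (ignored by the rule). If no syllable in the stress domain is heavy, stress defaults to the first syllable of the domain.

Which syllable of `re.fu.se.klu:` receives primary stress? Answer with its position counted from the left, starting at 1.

1

The final syllable (4, klu:) is extrametrical; the stress domain is syllables 1–3.
Weights: 1 re L, 2 fu L, 3 se L.
No heavy syllable in the domain; default to the first syllable of the domain = syllable 1.
Primary stress: syllable 1 → ˈre.fu.se.klu:.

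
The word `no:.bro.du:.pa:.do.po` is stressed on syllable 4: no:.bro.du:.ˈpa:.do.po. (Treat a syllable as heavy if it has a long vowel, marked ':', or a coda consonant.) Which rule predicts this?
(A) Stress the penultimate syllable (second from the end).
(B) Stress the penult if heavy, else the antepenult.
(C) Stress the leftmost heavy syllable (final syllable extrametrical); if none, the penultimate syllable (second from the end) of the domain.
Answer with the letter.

Rule A → syllable 5 (observed: 4).
Rule B → syllable 4 ✓.
Rule C → syllable 1 (observed: 4).

B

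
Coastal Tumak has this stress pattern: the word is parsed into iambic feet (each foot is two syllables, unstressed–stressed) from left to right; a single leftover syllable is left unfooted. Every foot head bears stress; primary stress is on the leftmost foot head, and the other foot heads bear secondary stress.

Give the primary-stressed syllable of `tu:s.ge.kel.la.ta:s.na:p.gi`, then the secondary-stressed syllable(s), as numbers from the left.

primary 2, secondary 4, 6

Parse left to right into iambic (σˈσ) feet: (tu:s.ˈge) (kel.ˈla) (ta:s.ˈna:p) gi. Syllable 7 is left unfooted.
Foot heads (stressed positions): 2, 4, 6.
End Rule Leftmost: primary stress on the leftmost head = syllable 2.
Secondary stress on 4, 6: tu:s.ˈge.kel.ˌla.ta:s.ˌna:p.gi.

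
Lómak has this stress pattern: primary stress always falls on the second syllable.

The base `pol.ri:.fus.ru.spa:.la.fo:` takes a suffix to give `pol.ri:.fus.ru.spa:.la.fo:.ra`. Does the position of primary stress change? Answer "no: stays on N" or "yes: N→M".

no: stays on 2

Base `pol.ri:.fus.ru.spa:.la.fo:` (7 syllables):
  The word has 7 syllables; the second syllable is syllable 2 (ri:).
  → primary stress on syllable 2.
Suffixed `pol.ri:.fus.ru.spa:.la.fo:.ra` (8 syllables):
  The word has 8 syllables; the second syllable is syllable 2 (ri:).
  → primary stress on syllable 2.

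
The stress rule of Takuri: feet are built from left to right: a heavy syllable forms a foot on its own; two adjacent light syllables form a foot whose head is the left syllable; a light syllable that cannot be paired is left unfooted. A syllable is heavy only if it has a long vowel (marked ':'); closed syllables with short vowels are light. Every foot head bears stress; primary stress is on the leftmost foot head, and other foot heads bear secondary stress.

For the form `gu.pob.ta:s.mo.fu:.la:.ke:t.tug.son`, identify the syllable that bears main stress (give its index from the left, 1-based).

1

Weights: 1 gu L, 2 pob L, 3 ta:s H, 4 mo L, 5 fu: H, 6 la: H, 7 ke:t H, 8 tug L, 9 son L.
Parse left to right (heavy = foot alone; LL = one foot; stranded L unfooted): (ˈgu.pob) (ˈta:s) mo (ˈfu:) (ˈla:) (ˈke:t) (ˈtug.son).
Foot heads: 1, 3, 5, 6, 7, 8.
Primary stress on the leftmost head = syllable 1.
Primary stress: syllable 1 → ˈgu.pob.ta:s.mo.fu:.la:.ke:t.tug.son.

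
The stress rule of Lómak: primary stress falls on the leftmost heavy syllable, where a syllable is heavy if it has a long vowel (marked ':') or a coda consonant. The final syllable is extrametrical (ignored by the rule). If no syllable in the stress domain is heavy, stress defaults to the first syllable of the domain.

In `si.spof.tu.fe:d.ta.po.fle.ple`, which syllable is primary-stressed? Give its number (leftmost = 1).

The final syllable (8, ple) is extrametrical; the stress domain is syllables 1–7.
Weights: 1 si L, 2 spof H, 3 tu L, 4 fe:d H, 5 ta L, 6 po L, 7 fle L.
Heavy syllables in the domain: 2, 4. The leftmost is syllable 2 (spof).
Primary stress: syllable 2 → si.ˈspof.tu.fe:d.ta.po.fle.ple.

2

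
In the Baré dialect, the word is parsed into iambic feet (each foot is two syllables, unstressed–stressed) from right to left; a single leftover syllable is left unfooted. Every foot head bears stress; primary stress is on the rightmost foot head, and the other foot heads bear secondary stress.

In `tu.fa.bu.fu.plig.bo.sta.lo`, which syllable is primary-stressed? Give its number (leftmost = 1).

Parse right to left into iambic (σˈσ) feet: (tu.ˈfa) (bu.ˈfu) (plig.ˈbo) (sta.ˈlo).
Foot heads (stressed positions): 2, 4, 6, 8.
End Rule Rightmost: primary stress on the rightmost head = syllable 8.
Primary stress: syllable 8 → tu.fa.bu.fu.plig.bo.sta.ˈlo.

8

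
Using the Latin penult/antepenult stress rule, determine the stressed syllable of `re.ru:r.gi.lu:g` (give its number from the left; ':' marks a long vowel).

2

Classical Latin: stress the penult if heavy (long vowel or closed), else the antepenult.
Weights: 2 ru:r H, 3 gi L, 4 lu:g H.
The penult (syllable 3, gi) is light, so stress falls on the antepenult (syllable 2, ru:r).
Stress on syllable 2: re.ˈru:r.gi.lu:g.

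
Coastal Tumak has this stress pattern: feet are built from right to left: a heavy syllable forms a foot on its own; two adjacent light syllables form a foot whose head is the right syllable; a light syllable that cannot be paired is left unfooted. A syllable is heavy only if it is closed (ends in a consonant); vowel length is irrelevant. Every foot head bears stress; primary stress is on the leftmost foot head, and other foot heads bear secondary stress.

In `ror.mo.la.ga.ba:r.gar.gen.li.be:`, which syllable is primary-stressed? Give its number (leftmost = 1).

1

Weights: 1 ror H, 2 mo L, 3 la L, 4 ga L, 5 ba:r H, 6 gar H, 7 gen H, 8 li L, 9 be: L.
Parse right to left (heavy = foot alone; LL = one foot; stranded L unfooted): (ˈror) mo (la.ˈga) (ˈba:r) (ˈgar) (ˈgen) (li.ˈbe:).
Foot heads: 1, 4, 5, 6, 7, 9.
Primary stress on the leftmost head = syllable 1.
Primary stress: syllable 1 → ˈror.mo.la.ga.ba:r.gar.gen.li.be:.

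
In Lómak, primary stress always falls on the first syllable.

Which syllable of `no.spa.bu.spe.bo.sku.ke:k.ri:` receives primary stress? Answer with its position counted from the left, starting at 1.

The word has 8 syllables; the first syllable is syllable 1 (no).
Primary stress: syllable 1 → ˈno.spa.bu.spe.bo.sku.ke:k.ri:.

1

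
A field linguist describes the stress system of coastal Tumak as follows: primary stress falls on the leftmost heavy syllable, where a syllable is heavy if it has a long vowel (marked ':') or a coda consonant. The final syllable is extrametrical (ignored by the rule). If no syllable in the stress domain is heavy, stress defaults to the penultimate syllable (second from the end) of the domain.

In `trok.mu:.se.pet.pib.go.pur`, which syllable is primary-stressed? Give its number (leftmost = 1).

The final syllable (7, pur) is extrametrical; the stress domain is syllables 1–6.
Weights: 1 trok H, 2 mu: H, 3 se L, 4 pet H, 5 pib H, 6 go L.
Heavy syllables in the domain: 1, 2, 4, 5. The leftmost is syllable 1 (trok).
Primary stress: syllable 1 → ˈtrok.mu:.se.pet.pib.go.pur.

1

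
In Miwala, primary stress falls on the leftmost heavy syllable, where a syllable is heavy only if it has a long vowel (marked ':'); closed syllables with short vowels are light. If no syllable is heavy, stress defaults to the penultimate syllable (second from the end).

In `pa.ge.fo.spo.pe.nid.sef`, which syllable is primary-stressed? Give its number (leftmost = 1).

Weights: 1 pa L, 2 ge L, 3 fo L, 4 spo L, 5 pe L, 6 nid L, 7 sef L.
No heavy syllable in the domain; default to the penultimate syllable (second from the end) = syllable 6.
Primary stress: syllable 6 → pa.ge.fo.spo.pe.ˈnid.sef.

6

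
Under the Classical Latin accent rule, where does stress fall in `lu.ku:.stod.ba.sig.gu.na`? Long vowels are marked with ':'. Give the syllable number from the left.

Classical Latin: stress the penult if heavy (long vowel or closed), else the antepenult.
Weights: 5 sig H, 6 gu L, 7 na L.
The penult (syllable 6, gu) is light, so stress falls on the antepenult (syllable 5, sig).
Stress on syllable 5: lu.ku:.stod.ba.ˈsig.gu.na.

5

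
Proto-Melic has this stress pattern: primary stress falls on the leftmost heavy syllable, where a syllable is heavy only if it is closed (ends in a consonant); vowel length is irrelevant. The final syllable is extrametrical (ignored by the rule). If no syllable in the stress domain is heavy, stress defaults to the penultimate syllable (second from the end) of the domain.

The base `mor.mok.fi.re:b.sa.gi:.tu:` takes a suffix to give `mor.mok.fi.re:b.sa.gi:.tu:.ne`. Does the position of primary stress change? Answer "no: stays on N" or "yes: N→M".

no: stays on 1

Base `mor.mok.fi.re:b.sa.gi:.tu:` (7 syllables):
  The final syllable (7, tu:) is extrametrical; the stress domain is syllables 1–6.
  Weights: 1 mor H, 2 mok H, 3 fi L, 4 re:b H, 5 sa L, 6 gi: L.
  Heavy syllables in the domain: 1, 2, 4. The leftmost is syllable 1 (mor).
  → primary stress on syllable 1.
Suffixed `mor.mok.fi.re:b.sa.gi:.tu:.ne` (8 syllables):
  The final syllable (8, ne) is extrametrical; the stress domain is syllables 1–7.
  Weights: 1 mor H, 2 mok H, 3 fi L, 4 re:b H, 5 sa L, 6 gi: L, 7 tu: L.
  Heavy syllables in the domain: 1, 2, 4. The leftmost is syllable 1 (mor).
  → primary stress on syllable 1.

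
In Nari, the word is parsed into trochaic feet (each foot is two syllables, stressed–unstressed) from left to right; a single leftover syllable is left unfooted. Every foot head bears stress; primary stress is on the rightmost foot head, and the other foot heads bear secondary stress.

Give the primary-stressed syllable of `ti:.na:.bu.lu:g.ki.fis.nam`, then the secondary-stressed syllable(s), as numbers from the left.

primary 5, secondary 1, 3

Parse left to right into trochaic (ˈσσ) feet: (ˈti:.na:) (ˈbu.lu:g) (ˈki.fis) nam. Syllable 7 is left unfooted.
Foot heads (stressed positions): 1, 3, 5.
End Rule Rightmost: primary stress on the rightmost head = syllable 5.
Secondary stress on 1, 3: ˌti:.na:.ˌbu.lu:g.ˈki.fis.nam.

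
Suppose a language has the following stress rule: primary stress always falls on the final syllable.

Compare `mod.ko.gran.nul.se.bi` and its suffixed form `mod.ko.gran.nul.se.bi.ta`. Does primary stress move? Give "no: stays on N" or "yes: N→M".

Base `mod.ko.gran.nul.se.bi` (6 syllables):
  The word has 6 syllables; the final syllable is syllable 6 (bi).
  → primary stress on syllable 6.
Suffixed `mod.ko.gran.nul.se.bi.ta` (7 syllables):
  The word has 7 syllables; the final syllable is syllable 7 (ta).
  → primary stress on syllable 7.

yes: 6→7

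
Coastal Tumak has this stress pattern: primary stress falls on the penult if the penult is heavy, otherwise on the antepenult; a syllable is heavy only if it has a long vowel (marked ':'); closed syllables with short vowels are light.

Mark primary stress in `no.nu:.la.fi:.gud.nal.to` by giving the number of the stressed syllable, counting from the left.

5

Weights: 5 gud L, 6 nal L, 7 to L.
The penult (syllable 6, nal) is light, so stress falls on the antepenult (syllable 5, gud).
Primary stress: syllable 5 → no.nu:.la.fi:.ˈgud.nal.to.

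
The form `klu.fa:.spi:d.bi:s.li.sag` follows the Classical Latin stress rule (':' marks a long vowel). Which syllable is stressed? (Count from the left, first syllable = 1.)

Classical Latin: stress the penult if heavy (long vowel or closed), else the antepenult.
Weights: 4 bi:s H, 5 li L, 6 sag H.
The penult (syllable 5, li) is light, so stress falls on the antepenult (syllable 4, bi:s).
Stress on syllable 4: klu.fa:.spi:d.ˈbi:s.li.sag.

4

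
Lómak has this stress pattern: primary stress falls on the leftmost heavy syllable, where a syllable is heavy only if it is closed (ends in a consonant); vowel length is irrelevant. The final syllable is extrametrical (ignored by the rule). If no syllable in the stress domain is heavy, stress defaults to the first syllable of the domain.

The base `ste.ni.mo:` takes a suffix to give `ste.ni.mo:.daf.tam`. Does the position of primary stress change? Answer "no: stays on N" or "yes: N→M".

Base `ste.ni.mo:` (3 syllables):
  The final syllable (3, mo:) is extrametrical; the stress domain is syllables 1–2.
  Weights: 1 ste L, 2 ni L.
  No heavy syllable in the domain; default to the first syllable of the domain = syllable 1.
  → primary stress on syllable 1.
Suffixed `ste.ni.mo:.daf.tam` (5 syllables):
  The final syllable (5, tam) is extrametrical; the stress domain is syllables 1–4.
  Weights: 1 ste L, 2 ni L, 3 mo: L, 4 daf H.
  Heavy syllables in the domain: 4. The leftmost is syllable 4 (daf).
  → primary stress on syllable 4.

yes: 1→4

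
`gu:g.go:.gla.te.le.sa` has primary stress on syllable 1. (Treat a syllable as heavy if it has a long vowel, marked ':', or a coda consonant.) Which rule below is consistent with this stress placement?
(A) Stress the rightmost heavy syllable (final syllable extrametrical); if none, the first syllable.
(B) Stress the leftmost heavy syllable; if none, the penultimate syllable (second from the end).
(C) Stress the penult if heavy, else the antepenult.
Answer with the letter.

Rule A → syllable 2 (observed: 1).
Rule B → syllable 1 ✓.
Rule C → syllable 4 (observed: 1).

B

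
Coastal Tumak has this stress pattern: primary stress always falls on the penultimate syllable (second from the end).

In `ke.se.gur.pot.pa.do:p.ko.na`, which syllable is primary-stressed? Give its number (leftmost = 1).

7

The word has 8 syllables; the penultimate syllable (second from the end) is syllable 7 (ko).
Primary stress: syllable 7 → ke.se.gur.pot.pa.do:p.ˈko.na.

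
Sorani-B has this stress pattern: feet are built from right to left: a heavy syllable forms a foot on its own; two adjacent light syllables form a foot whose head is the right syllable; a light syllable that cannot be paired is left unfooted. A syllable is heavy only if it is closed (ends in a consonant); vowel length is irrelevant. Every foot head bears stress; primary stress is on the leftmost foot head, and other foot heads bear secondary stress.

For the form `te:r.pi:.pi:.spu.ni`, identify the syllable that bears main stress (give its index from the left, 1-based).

1

Weights: 1 te:r H, 2 pi: L, 3 pi: L, 4 spu L, 5 ni L.
Parse right to left (heavy = foot alone; LL = one foot; stranded L unfooted): (ˈte:r) (pi:.ˈpi:) (spu.ˈni).
Foot heads: 1, 3, 5.
Primary stress on the leftmost head = syllable 1.
Primary stress: syllable 1 → ˈte:r.pi:.pi:.spu.ni.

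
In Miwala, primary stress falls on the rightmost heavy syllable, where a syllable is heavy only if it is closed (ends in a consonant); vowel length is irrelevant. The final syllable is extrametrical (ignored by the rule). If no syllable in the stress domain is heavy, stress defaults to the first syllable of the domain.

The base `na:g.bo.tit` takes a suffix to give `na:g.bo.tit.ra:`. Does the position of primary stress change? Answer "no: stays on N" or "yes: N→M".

Base `na:g.bo.tit` (3 syllables):
  The final syllable (3, tit) is extrametrical; the stress domain is syllables 1–2.
  Weights: 1 na:g H, 2 bo L.
  Heavy syllables in the domain: 1. The rightmost is syllable 1 (na:g).
  → primary stress on syllable 1.
Suffixed `na:g.bo.tit.ra:` (4 syllables):
  The final syllable (4, ra:) is extrametrical; the stress domain is syllables 1–3.
  Weights: 1 na:g H, 2 bo L, 3 tit H.
  Heavy syllables in the domain: 1, 3. The rightmost is syllable 3 (tit).
  → primary stress on syllable 3.

yes: 1→3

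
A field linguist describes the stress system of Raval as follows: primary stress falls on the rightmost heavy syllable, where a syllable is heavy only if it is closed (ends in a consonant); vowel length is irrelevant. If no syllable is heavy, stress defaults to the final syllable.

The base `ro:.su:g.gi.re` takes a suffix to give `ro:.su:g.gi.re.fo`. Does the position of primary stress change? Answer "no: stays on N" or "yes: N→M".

no: stays on 2

Base `ro:.su:g.gi.re` (4 syllables):
  Weights: 1 ro: L, 2 su:g H, 3 gi L, 4 re L.
  Heavy syllables in the domain: 2. The rightmost is syllable 2 (su:g).
  → primary stress on syllable 2.
Suffixed `ro:.su:g.gi.re.fo` (5 syllables):
  Weights: 1 ro: L, 2 su:g H, 3 gi L, 4 re L, 5 fo L.
  Heavy syllables in the domain: 2. The rightmost is syllable 2 (su:g).
  → primary stress on syllable 2.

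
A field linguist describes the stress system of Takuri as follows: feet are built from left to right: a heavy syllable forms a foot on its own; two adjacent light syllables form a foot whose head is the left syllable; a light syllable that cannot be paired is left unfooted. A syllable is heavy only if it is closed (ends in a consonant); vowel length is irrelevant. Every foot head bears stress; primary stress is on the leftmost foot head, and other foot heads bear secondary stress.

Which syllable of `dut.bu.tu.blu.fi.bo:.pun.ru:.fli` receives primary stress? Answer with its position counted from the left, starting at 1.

Weights: 1 dut H, 2 bu L, 3 tu L, 4 blu L, 5 fi L, 6 bo: L, 7 pun H, 8 ru: L, 9 fli L.
Parse left to right (heavy = foot alone; LL = one foot; stranded L unfooted): (ˈdut) (ˈbu.tu) (ˈblu.fi) bo: (ˈpun) (ˈru:.fli).
Foot heads: 1, 2, 4, 7, 8.
Primary stress on the leftmost head = syllable 1.
Primary stress: syllable 1 → ˈdut.bu.tu.blu.fi.bo:.pun.ru:.fli.

1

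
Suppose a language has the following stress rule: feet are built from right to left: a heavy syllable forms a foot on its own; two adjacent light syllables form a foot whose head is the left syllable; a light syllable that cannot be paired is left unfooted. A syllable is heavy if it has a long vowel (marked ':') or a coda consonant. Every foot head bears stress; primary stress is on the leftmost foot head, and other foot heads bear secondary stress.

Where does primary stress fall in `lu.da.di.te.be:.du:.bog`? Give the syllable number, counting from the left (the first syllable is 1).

Weights: 1 lu L, 2 da L, 3 di L, 4 te L, 5 be: H, 6 du: H, 7 bog H.
Parse right to left (heavy = foot alone; LL = one foot; stranded L unfooted): (ˈlu.da) (ˈdi.te) (ˈbe:) (ˈdu:) (ˈbog).
Foot heads: 1, 3, 5, 6, 7.
Primary stress on the leftmost head = syllable 1.
Primary stress: syllable 1 → ˈlu.da.di.te.be:.du:.bog.

1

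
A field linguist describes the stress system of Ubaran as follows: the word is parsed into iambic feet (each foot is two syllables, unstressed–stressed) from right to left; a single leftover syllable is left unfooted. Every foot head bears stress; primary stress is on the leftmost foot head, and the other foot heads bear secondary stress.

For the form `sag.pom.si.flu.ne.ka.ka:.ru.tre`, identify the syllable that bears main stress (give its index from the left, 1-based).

3

Parse right to left into iambic (σˈσ) feet: sag (pom.ˈsi) (flu.ˈne) (ka.ˈka:) (ru.ˈtre). Syllable 1 is left unfooted.
Foot heads (stressed positions): 3, 5, 7, 9.
End Rule Leftmost: primary stress on the leftmost head = syllable 3.
Primary stress: syllable 3 → sag.pom.ˈsi.flu.ne.ka.ka:.ru.tre.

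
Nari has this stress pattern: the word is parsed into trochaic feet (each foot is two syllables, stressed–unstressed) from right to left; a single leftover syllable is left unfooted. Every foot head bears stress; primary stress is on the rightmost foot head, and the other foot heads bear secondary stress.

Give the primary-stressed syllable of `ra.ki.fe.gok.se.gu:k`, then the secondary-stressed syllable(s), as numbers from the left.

Parse right to left into trochaic (ˈσσ) feet: (ˈra.ki) (ˈfe.gok) (ˈse.gu:k).
Foot heads (stressed positions): 1, 3, 5.
End Rule Rightmost: primary stress on the rightmost head = syllable 5.
Secondary stress on 1, 3: ˌra.ki.ˌfe.gok.ˈse.gu:k.

primary 5, secondary 1, 3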